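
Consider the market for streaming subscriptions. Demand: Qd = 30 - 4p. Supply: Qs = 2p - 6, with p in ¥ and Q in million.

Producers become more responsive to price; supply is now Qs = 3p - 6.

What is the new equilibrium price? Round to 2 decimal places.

5.14

Initially, 30 - 4p = 2p - 6, so 36 = 6p and p = 6, Q = 6.
The new curves are Qd = 30 - 4p (demand) and Qs = 3p - 6 (supply).
Equate the new curves: 30 - 4p = 3p - 6, giving 36 = 7p, p = 36/7 ≈ 5.1429, Q = 66/7 ≈ 9.4286.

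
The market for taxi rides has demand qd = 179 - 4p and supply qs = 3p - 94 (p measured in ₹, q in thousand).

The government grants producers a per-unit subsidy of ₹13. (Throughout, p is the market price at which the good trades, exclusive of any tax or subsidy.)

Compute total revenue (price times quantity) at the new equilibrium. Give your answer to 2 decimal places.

Initially, 179 - 4p = 3p - 94, so 273 = 7p and p = 39, q = 23.
Since sellers receive the price plus the subsidy, the effective supply curve becomes qs = 3p - 55.
Clearing the new market: 179 - 4p = 3p - 55, so p = 234/7 ≈ 33.4286 and q = 317/7 ≈ 45.2857.
New expenditure = 33.4286 × 45.2857 = 1513.84.

1513.84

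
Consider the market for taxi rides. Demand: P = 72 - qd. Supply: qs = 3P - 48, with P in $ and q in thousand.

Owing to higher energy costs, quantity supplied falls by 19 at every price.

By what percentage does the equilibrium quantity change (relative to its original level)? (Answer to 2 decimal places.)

Initially, 72 - P = 3P - 48, so 120 = 4P and P = 30, q = 42.
The new curves are qd = 72 - P (demand) and qs = 3P - 67 (supply).
Clearing the new market: 72 - P = 3P - 67, so P = 34.75 and q = 37.25.
%Δq = (37.25 − 42) / 42 × 100 = -11.31%.

-11.31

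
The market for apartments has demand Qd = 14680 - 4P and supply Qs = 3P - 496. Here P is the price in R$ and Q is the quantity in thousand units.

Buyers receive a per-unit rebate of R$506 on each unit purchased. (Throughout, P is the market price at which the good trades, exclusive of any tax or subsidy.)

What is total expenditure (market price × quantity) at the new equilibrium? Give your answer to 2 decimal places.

Initially, 14680 - 4P = 3P - 496, so 15176 = 7P and P = 2168, Q = 6008.
Since buyers' out-of-pocket price is the market price minus the rebate, the effective demand curve becomes Qd = 16704 - 4P.
Equate the new curves: 16704 - 4P = 3P - 496, giving 17200 = 7P, P = 17200/7 ≈ 2457.1429, Q = 48128/7 ≈ 6875.4286.
New expenditure = 2457.1429 × 6875.4286 = 16893910.20.

16893910.20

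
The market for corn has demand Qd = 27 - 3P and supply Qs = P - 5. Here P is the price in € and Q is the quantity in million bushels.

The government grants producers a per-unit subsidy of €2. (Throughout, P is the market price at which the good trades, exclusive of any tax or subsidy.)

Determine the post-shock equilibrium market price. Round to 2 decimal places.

Solve the original market: 27 - 3P = P - 5, hence P = 8 and Q = 3.
Since sellers receive the price plus the subsidy, the effective supply curve becomes Qs = P - 3.
New equilibrium: 27 - 3P = P - 3 ⇒ 30 = 4P ⇒ P = 7.5, Q = 4.5.

7.50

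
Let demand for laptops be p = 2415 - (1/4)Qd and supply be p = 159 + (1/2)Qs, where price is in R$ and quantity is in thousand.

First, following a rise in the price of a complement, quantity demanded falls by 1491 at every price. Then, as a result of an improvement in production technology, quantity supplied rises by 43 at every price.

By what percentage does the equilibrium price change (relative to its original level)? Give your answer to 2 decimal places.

-15.37

Before the shock: 9660 - 4p = 2p - 318 ⇒ 9978 = 6p ⇒ p = 1663, Q = 3008.
After the shift, demand is Qd = 8169 - 4p and supply is Qs = 2p - 275.
New equilibrium: 8169 - 4p = 2p - 275 ⇒ 8444 = 6p ⇒ p = 4222/3 ≈ 1407.3333, Q = 7619/3 ≈ 2539.6667.
%Δp = (1407.3333 − 1663) / 1663 × 100 = -15.37%.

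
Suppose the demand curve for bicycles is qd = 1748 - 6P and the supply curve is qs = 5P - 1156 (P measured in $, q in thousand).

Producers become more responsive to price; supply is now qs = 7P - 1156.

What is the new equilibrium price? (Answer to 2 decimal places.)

223.38

Original equilibrium: 1748 - 6P = 5P - 1156 gives 2904 = 11P, so P = 264 and q = 164.
With the change applied: demand qd = 1748 - 6P, supply qs = 7P - 1156.
Equate the new curves: 1748 - 6P = 7P - 1156, giving 2904 = 13P, P = 2904/13 ≈ 223.3846, q = 5300/13 ≈ 407.6923.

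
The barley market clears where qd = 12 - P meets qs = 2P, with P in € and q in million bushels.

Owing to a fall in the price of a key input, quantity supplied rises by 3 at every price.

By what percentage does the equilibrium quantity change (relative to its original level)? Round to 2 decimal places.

Before the shock: 12 - P = 2P ⇒ 12 = 3P ⇒ P = 4, q = 8.
With the change applied: demand qd = 12 - P, supply qs = 2P + 3.
Equate the new curves: 12 - P = 2P + 3, giving 9 = 3P, P = 3, q = 9.
%Δq = (9 − 8) / 8 × 100 = +12.50%.

+12.50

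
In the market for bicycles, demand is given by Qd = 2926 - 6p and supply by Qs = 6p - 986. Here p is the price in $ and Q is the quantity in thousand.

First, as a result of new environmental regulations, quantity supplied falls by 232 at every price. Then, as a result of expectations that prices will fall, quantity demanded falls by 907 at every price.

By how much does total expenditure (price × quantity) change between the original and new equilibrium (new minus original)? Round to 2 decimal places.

-208185.13

Initially, 2926 - 6p = 6p - 986, so 3912 = 12p and p = 326, Q = 970.
With the change applied: demand Qd = 2019 - 6p, supply Qs = 6p - 1218.
New equilibrium: 2019 - 6p = 6p - 1218 ⇒ 3237 = 12p ⇒ p = 269.75, Q = 400.5.
Expenditure moves from 326×970 = 316220 to 269.75×400.5 = 108034.875; change = -208185.13.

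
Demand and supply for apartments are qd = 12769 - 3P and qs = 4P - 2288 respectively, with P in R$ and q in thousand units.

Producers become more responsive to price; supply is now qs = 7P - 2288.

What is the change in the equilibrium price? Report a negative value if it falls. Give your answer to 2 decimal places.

Solve the original market: 12769 - 3P = 4P - 2288, hence P = 2151 and q = 6316.
The shock moves the curves to qd = 12769 - 3P and qs = 7P - 2288.
Clearing the new market: 12769 - 3P = 7P - 2288, so P = 1505.7 and q = 8251.9.
ΔP = 1505.7 − 2151 = -645.30.

-645.30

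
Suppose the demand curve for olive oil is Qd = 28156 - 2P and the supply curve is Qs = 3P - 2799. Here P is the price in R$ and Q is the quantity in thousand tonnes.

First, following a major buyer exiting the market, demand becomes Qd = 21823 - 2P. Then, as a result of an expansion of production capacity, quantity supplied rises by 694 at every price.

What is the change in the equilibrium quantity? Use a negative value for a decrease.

-3522.2

Original equilibrium: 28156 - 2P = 3P - 2799 gives 30955 = 5P, so P = 6191 and Q = 15774.
The new curves are Qd = 21823 - 2P (demand) and Qs = 3P - 2105 (supply).
Setting them equal: 21823 - 2P = 3P - 2105 → 23928 = 5P, so P = 4785.6 and Q = 12251.8.
ΔQ = 12251.8 − 15774 = -3522.2.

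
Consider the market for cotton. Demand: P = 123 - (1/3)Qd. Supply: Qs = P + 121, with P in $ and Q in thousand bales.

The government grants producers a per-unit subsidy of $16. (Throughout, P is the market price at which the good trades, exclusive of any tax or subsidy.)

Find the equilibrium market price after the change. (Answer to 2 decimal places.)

58.00

Before the shock: 369 - 3P = P + 121 ⇒ 248 = 4P ⇒ P = 62, Q = 183.
Since sellers receive the price plus the subsidy, the effective supply curve becomes Qs = P + 137.
Equate the new curves: 369 - 3P = P + 137, giving 232 = 4P, P = 58, Q = 195.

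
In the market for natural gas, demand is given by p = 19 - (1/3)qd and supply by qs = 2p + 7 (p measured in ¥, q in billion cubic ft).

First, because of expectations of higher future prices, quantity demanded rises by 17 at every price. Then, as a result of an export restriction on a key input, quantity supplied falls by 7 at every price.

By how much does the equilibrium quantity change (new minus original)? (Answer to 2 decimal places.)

Solve the original market: 57 - 3p = 2p + 7, hence p = 10 and q = 27.
The new curves are qd = 74 - 3p (demand) and qs = 2p (supply).
Clearing the new market: 74 - 3p = 2p, so p = 14.8 and q = 29.6.
Δq = 29.6 − 27 = +2.60.

+2.60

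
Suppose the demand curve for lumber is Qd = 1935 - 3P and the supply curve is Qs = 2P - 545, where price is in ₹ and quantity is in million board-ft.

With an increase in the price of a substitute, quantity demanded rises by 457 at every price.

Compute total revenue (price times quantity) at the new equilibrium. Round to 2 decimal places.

369944.52

Initially, 1935 - 3P = 2P - 545, so 2480 = 5P and P = 496, Q = 447.
The new curves are Qd = 2392 - 3P (demand) and Qs = 2P - 545 (supply).
Clearing the new market: 2392 - 3P = 2P - 545, so P = 587.4 and Q = 629.8.
New expenditure = 587.4 × 629.8 = 369944.52.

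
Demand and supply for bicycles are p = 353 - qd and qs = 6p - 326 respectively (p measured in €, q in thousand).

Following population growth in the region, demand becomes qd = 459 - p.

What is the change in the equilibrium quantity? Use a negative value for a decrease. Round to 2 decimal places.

+90.86

Original equilibrium: 353 - p = 6p - 326 gives 679 = 7p, so p = 97 and q = 256.
The shock moves the curves to qd = 459 - p and qs = 6p - 326.
Setting them equal: 459 - p = 6p - 326 → 785 = 7p, so p = 785/7 ≈ 112.1429 and q = 2428/7 ≈ 346.8571.
Δq = 346.8571 − 256 = +90.86.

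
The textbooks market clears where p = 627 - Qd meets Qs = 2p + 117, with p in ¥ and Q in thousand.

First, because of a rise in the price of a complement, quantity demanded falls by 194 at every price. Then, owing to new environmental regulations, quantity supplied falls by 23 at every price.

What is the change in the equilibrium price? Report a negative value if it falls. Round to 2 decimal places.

-57.00

Initially, 627 - p = 2p + 117, so 510 = 3p and p = 170, Q = 457.
The new curves are Qd = 433 - p (demand) and Qs = 2p + 94 (supply).
Clearing the new market: 433 - p = 2p + 94, so p = 113 and Q = 320.
Δp = 113 − 170 = -57.00.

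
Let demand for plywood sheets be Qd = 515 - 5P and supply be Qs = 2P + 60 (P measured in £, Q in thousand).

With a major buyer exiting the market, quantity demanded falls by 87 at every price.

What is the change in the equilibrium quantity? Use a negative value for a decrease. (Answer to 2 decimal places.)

-24.86

Original equilibrium: 515 - 5P = 2P + 60 gives 455 = 7P, so P = 65 and Q = 190.
After the shift, demand is Qd = 428 - 5P and supply is Qs = 2P + 60.
Clearing the new market: 428 - 5P = 2P + 60, so P = 368/7 ≈ 52.5714 and Q = 1156/7 ≈ 165.1429.
ΔQ = 165.1429 − 190 = -24.86.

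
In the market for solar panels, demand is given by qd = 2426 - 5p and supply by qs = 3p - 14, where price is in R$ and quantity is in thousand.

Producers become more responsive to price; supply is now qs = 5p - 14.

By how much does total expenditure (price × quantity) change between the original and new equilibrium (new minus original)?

+19459

Solve the original market: 2426 - 5p = 3p - 14, hence p = 305 and q = 901.
The new curves are qd = 2426 - 5p (demand) and qs = 5p - 14 (supply).
New equilibrium: 2426 - 5p = 5p - 14 ⇒ 2440 = 10p ⇒ p = 244, q = 1206.
Expenditure moves from 305×901 = 274805 to 244×1206 = 294264; change = +19459.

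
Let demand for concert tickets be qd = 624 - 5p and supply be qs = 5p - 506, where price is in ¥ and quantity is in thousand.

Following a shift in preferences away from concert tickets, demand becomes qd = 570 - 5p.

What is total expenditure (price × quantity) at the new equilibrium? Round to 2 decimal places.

3443.20

Initially, 624 - 5p = 5p - 506, so 1130 = 10p and p = 113, q = 59.
With the change applied: demand qd = 570 - 5p, supply qs = 5p - 506.
Clearing the new market: 570 - 5p = 5p - 506, so p = 107.6 and q = 32.
New expenditure = 107.6 × 32 = 3443.20.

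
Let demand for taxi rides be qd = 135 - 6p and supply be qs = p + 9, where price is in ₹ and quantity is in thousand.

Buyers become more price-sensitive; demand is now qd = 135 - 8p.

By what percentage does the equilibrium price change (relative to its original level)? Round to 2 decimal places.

Solve the original market: 135 - 6p = p + 9, hence p = 18 and q = 27.
The new curves are qd = 135 - 8p (demand) and qs = p + 9 (supply).
Setting them equal: 135 - 8p = p + 9 → 126 = 9p, so p = 14 and q = 23.
%Δp = (14 − 18) / 18 × 100 = -22.22%.

-22.22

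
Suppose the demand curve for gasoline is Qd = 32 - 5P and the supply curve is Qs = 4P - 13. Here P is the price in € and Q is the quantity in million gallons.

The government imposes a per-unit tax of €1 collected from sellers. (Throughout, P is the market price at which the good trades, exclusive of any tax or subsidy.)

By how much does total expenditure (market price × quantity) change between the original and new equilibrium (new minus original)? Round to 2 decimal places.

-8.99

Solve the original market: 32 - 5P = 4P - 13, hence P = 5 and Q = 7.
Since sellers keep the price net of the tax, the effective supply curve becomes Qs = 4P - 17.
Setting them equal: 32 - 5P = 4P - 17 → 49 = 9P, so P = 49/9 ≈ 5.4444 and Q = 43/9 ≈ 4.7778.
Expenditure moves from 5×7 = 35 to 5.4444×4.7778 = 26.0123; change = -8.99.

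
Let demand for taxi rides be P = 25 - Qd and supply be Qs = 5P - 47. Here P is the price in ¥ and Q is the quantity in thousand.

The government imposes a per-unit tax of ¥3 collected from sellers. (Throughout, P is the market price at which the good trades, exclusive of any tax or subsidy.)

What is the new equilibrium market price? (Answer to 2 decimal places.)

14.50

Initially, 25 - P = 5P - 47, so 72 = 6P and P = 12, Q = 13.
Since sellers keep the price net of the tax, the effective supply curve becomes Qs = 5P - 62.
New equilibrium: 25 - P = 5P - 62 ⇒ 87 = 6P ⇒ P = 14.5, Q = 10.5.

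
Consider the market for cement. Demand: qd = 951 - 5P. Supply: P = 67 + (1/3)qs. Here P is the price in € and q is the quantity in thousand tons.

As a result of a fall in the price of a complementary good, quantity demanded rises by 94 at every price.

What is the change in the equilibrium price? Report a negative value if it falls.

+11.75

Before the shock: 951 - 5P = 3P - 201 ⇒ 1152 = 8P ⇒ P = 144, q = 231.
The new curves are qd = 1045 - 5P (demand) and qs = 3P - 201 (supply).
Equate the new curves: 1045 - 5P = 3P - 201, giving 1246 = 8P, P = 155.75, q = 266.25.
ΔP = 155.75 − 144 = +11.75.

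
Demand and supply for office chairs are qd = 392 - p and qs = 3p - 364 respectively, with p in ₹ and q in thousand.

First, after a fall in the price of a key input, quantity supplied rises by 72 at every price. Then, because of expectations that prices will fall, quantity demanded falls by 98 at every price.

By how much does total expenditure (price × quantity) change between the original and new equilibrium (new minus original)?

Solve the original market: 392 - p = 3p - 364, hence p = 189 and q = 203.
The new curves are qd = 294 - p (demand) and qs = 3p - 292 (supply).
New equilibrium: 294 - p = 3p - 292 ⇒ 586 = 4p ⇒ p = 146.5, q = 147.5.
Expenditure moves from 189×203 = 38367 to 146.5×147.5 = 21608.75; change = -16758.25.

-16758.25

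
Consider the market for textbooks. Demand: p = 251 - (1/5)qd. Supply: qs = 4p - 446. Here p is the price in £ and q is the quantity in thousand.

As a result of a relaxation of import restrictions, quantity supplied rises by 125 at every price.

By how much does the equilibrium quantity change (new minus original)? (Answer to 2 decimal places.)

+69.44

Before the shock: 1255 - 5p = 4p - 446 ⇒ 1701 = 9p ⇒ p = 189, q = 310.
The shock moves the curves to qd = 1255 - 5p and qs = 4p - 321.
Clearing the new market: 1255 - 5p = 4p - 321, so p = 1576/9 ≈ 175.1111 and q = 3415/9 ≈ 379.4444.
Δq = 379.4444 − 310 = +69.44.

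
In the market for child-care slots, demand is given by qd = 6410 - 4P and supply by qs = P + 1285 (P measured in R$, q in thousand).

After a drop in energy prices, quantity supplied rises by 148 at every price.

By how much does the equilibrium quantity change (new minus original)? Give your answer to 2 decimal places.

Original equilibrium: 6410 - 4P = P + 1285 gives 5125 = 5P, so P = 1025 and q = 2310.
The new curves are qd = 6410 - 4P (demand) and qs = P + 1433 (supply).
Equate the new curves: 6410 - 4P = P + 1433, giving 4977 = 5P, P = 995.4, q = 2428.4.
Δq = 2428.4 − 2310 = +118.40.

+118.40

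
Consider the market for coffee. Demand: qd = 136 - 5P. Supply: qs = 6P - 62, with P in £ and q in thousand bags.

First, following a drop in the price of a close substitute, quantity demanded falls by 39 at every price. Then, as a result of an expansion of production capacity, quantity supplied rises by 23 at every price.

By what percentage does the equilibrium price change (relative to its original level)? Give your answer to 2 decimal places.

Before the shock: 136 - 5P = 6P - 62 ⇒ 198 = 11P ⇒ P = 18, q = 46.
The new curves are qd = 97 - 5P (demand) and qs = 6P - 39 (supply).
New equilibrium: 97 - 5P = 6P - 39 ⇒ 136 = 11P ⇒ P = 136/11 ≈ 12.3636, q = 387/11 ≈ 35.1818.
%ΔP = (12.3636 − 18) / 18 × 100 = -31.31%.

-31.31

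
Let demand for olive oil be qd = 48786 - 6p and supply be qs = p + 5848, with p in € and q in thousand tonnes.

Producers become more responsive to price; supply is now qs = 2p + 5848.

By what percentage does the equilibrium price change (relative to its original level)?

Solve the original market: 48786 - 6p = p + 5848, hence p = 6134 and q = 11982.
The new curves are qd = 48786 - 6p (demand) and qs = 2p + 5848 (supply).
Clearing the new market: 48786 - 6p = 2p + 5848, so p = 5367.25 and q = 16582.5.
%Δp = (5367.25 − 6134) / 6134 × 100 = -12.5%.

-12.5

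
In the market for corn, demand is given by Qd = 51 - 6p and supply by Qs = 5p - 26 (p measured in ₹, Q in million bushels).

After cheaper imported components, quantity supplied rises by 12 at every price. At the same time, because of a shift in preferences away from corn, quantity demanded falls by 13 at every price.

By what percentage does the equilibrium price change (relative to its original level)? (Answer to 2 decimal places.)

-32.47

Solve the original market: 51 - 6p = 5p - 26, hence p = 7 and Q = 9.
The new curves are Qd = 38 - 6p (demand) and Qs = 5p - 14 (supply).
Clearing the new market: 38 - 6p = 5p - 14, so p = 52/11 ≈ 4.7273 and Q = 106/11 ≈ 9.6364.
%Δp = (4.7273 − 7) / 7 × 100 = -32.47%.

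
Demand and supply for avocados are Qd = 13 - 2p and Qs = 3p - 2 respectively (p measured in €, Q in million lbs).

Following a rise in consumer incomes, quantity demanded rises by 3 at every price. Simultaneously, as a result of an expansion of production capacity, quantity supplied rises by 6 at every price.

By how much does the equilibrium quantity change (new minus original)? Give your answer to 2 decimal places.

+4.20

Initially, 13 - 2p = 3p - 2, so 15 = 5p and p = 3, Q = 7.
After the shift, demand is Qd = 16 - 2p and supply is Qs = 3p + 4.
Setting them equal: 16 - 2p = 3p + 4 → 12 = 5p, so p = 2.4 and Q = 11.2.
ΔQ = 11.2 − 7 = +4.20.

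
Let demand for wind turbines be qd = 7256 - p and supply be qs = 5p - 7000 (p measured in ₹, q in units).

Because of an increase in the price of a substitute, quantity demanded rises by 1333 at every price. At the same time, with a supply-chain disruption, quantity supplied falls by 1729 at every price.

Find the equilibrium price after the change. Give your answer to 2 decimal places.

2886.33

Original equilibrium: 7256 - p = 5p - 7000 gives 14256 = 6p, so p = 2376 and q = 4880.
After the shift, demand is qd = 8589 - p and supply is qs = 5p - 8729.
Clearing the new market: 8589 - p = 5p - 8729, so p = 8659/3 ≈ 2886.3333 and q = 17108/3 ≈ 5702.6667.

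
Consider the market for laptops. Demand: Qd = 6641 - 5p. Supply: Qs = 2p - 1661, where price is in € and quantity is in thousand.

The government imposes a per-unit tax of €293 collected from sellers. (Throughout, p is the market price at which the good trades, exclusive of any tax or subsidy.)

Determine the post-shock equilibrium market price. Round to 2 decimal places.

Initially, 6641 - 5p = 2p - 1661, so 8302 = 7p and p = 1186, Q = 711.
Since sellers keep the price net of the tax, the effective supply curve becomes Qs = 2p - 2247.
Equate the new curves: 6641 - 5p = 2p - 2247, giving 8888 = 7p, p = 8888/7 ≈ 1269.7143, Q = 2047/7 ≈ 292.4286.

1269.71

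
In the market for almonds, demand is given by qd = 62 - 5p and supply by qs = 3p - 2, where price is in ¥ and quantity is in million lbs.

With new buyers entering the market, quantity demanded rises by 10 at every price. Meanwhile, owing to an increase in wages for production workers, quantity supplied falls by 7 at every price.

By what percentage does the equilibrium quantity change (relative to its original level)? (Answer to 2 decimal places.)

-2.84

Solve the original market: 62 - 5p = 3p - 2, hence p = 8 and q = 22.
With the change applied: demand qd = 72 - 5p, supply qs = 3p - 9.
Setting them equal: 72 - 5p = 3p - 9 → 81 = 8p, so p = 10.125 and q = 21.375.
%Δq = (21.375 − 22) / 22 × 100 = -2.84%.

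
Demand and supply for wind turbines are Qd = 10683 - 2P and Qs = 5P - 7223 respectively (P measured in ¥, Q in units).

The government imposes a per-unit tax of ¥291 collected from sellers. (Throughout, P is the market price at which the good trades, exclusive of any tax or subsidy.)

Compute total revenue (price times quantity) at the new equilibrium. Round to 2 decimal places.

Solve the original market: 10683 - 2P = 5P - 7223, hence P = 2558 and Q = 5567.
Since sellers keep the price net of the tax, the effective supply curve becomes Qs = 5P - 8678.
Setting them equal: 10683 - 2P = 5P - 8678 → 19361 = 7P, so P = 19361/7 ≈ 2765.8571 and Q = 36059/7 ≈ 5151.2857.
New expenditure = 2765.8571 × 5151.2857 = 14247720.39.

14247720.39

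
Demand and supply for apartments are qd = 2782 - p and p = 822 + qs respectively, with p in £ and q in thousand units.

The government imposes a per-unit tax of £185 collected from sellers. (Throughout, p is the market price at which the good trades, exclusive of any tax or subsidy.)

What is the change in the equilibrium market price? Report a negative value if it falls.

+92.5

Original equilibrium: 2782 - p = p - 822 gives 3604 = 2p, so p = 1802 and q = 980.
Since sellers keep the price net of the tax, the effective supply curve becomes qs = p - 1007.
Equate the new curves: 2782 - p = p - 1007, giving 3789 = 2p, p = 1894.5, q = 887.5.
Δp = 1894.5 − 1802 = +92.5.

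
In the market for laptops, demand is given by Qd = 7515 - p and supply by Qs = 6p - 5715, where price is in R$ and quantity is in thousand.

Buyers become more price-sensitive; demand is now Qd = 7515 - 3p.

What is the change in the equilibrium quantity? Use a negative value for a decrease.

Initially, 7515 - p = 6p - 5715, so 13230 = 7p and p = 1890, Q = 5625.
The shock moves the curves to Qd = 7515 - 3p and Qs = 6p - 5715.
Equate the new curves: 7515 - 3p = 6p - 5715, giving 13230 = 9p, p = 1470, Q = 3105.
ΔQ = 3105 − 5625 = -2520.

-2520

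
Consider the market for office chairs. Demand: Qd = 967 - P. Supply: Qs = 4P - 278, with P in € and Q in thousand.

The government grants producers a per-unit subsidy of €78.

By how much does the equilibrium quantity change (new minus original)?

+62.4

Solve the original market: 967 - P = 4P - 278, hence P = 249 and Q = 718.
Since sellers receive the price plus the subsidy, the effective supply curve becomes Qs = 4P + 34.
Setting them equal: 967 - P = 4P + 34 → 933 = 5P, so P = 186.6 and Q = 780.4.
ΔQ = 780.4 − 718 = +62.4.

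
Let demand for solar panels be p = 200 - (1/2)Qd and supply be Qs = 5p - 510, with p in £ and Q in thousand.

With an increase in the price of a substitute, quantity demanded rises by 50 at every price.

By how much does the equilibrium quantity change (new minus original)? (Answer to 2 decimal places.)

Before the shock: 400 - 2p = 5p - 510 ⇒ 910 = 7p ⇒ p = 130, Q = 140.
After the shift, demand is Qd = 450 - 2p and supply is Qs = 5p - 510.
Setting them equal: 450 - 2p = 5p - 510 → 960 = 7p, so p = 960/7 ≈ 137.1429 and Q = 1230/7 ≈ 175.7143.
ΔQ = 175.7143 − 140 = +35.71.

+35.71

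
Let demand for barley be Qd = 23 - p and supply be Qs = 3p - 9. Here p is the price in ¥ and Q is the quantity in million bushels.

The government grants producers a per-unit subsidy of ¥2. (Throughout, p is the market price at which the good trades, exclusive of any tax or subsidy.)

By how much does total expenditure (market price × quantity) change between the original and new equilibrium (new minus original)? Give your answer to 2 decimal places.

-12.75

Solve the original market: 23 - p = 3p - 9, hence p = 8 and Q = 15.
Since sellers receive the price plus the subsidy, the effective supply curve becomes Qs = 3p - 3.
Equate the new curves: 23 - p = 3p - 3, giving 26 = 4p, p = 6.5, Q = 16.5.
Expenditure moves from 8×15 = 120 to 6.5×16.5 = 107.25; change = -12.75.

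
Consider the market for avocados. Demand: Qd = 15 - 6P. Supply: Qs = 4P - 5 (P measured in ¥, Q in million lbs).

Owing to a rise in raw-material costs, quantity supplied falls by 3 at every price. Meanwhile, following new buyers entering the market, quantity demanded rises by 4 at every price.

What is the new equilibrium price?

2.7

Initially, 15 - 6P = 4P - 5, so 20 = 10P and P = 2, Q = 3.
The new curves are Qd = 19 - 6P (demand) and Qs = 4P - 8 (supply).
Clearing the new market: 19 - 6P = 4P - 8, so P = 2.7 and Q = 2.8.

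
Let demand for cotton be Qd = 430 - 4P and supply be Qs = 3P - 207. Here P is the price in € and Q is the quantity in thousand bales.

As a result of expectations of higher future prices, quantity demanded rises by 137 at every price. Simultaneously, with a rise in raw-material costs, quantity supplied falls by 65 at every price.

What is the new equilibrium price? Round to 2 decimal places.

119.86

Solve the original market: 430 - 4P = 3P - 207, hence P = 91 and Q = 66.
The shock moves the curves to Qd = 567 - 4P and Qs = 3P - 272.
Setting them equal: 567 - 4P = 3P - 272 → 839 = 7P, so P = 839/7 ≈ 119.8571 and Q = 613/7 ≈ 87.5714.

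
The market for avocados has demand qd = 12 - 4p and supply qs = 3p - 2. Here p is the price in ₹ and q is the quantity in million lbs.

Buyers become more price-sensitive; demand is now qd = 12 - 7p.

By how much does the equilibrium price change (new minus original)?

-0.6

Solve the original market: 12 - 4p = 3p - 2, hence p = 2 and q = 4.
The shock moves the curves to qd = 12 - 7p and qs = 3p - 2.
Clearing the new market: 12 - 7p = 3p - 2, so p = 1.4 and q = 2.2.
Δp = 1.4 − 2 = -0.6.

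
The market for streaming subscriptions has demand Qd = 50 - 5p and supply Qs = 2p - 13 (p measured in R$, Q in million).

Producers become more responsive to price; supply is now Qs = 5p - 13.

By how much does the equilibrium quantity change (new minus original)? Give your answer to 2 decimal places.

+13.50

Original equilibrium: 50 - 5p = 2p - 13 gives 63 = 7p, so p = 9 and Q = 5.
The new curves are Qd = 50 - 5p (demand) and Qs = 5p - 13 (supply).
Setting them equal: 50 - 5p = 5p - 13 → 63 = 10p, so p = 6.3 and Q = 18.5.
ΔQ = 18.5 − 5 = +13.50.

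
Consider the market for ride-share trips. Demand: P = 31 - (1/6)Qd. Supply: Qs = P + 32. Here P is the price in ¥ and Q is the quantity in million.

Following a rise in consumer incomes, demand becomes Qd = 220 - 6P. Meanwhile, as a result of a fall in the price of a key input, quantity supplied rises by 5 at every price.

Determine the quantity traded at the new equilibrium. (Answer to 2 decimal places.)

63.14

Solve the original market: 186 - 6P = P + 32, hence P = 22 and Q = 54.
The new curves are Qd = 220 - 6P (demand) and Qs = P + 37 (supply).
Clearing the new market: 220 - 6P = P + 37, so P = 183/7 ≈ 26.1429 and Q = 442/7 ≈ 63.1429.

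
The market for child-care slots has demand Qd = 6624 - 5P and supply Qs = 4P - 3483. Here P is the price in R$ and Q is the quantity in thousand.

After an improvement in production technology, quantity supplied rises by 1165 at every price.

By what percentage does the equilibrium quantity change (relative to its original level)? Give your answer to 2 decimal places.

+64.14

Solve the original market: 6624 - 5P = 4P - 3483, hence P = 1123 and Q = 1009.
With the change applied: demand Qd = 6624 - 5P, supply Qs = 4P - 2318.
New equilibrium: 6624 - 5P = 4P - 2318 ⇒ 8942 = 9P ⇒ P = 8942/9 ≈ 993.5556, Q = 14906/9 ≈ 1656.2222.
%ΔQ = (1656.2222 − 1009) / 1009 × 100 = +64.14%.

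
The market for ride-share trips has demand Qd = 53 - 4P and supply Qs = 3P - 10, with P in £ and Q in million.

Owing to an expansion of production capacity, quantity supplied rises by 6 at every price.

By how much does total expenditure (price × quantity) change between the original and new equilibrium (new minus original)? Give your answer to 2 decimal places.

Before the shock: 53 - 4P = 3P - 10 ⇒ 63 = 7P ⇒ P = 9, Q = 17.
After the shift, demand is Qd = 53 - 4P and supply is Qs = 3P - 4.
New equilibrium: 53 - 4P = 3P - 4 ⇒ 57 = 7P ⇒ P = 57/7 ≈ 8.1429, Q = 143/7 ≈ 20.4286.
Expenditure moves from 9×17 = 153 to 8.1429×20.4286 = 166.3469; change = +13.35.

+13.35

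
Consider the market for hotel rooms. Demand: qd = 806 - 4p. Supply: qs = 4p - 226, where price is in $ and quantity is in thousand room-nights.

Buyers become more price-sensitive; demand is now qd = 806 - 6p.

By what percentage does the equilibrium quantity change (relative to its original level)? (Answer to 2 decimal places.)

Initially, 806 - 4p = 4p - 226, so 1032 = 8p and p = 129, q = 290.
The shock moves the curves to qd = 806 - 6p and qs = 4p - 226.
Setting them equal: 806 - 6p = 4p - 226 → 1032 = 10p, so p = 103.2 and q = 186.8.
%Δq = (186.8 − 290) / 290 × 100 = -35.59%.

-35.59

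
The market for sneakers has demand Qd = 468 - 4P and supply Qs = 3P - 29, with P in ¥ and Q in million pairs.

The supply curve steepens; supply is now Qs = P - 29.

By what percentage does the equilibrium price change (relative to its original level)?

Solve the original market: 468 - 4P = 3P - 29, hence P = 71 and Q = 184.
After the shift, demand is Qd = 468 - 4P and supply is Qs = P - 29.
Setting them equal: 468 - 4P = P - 29 → 497 = 5P, so P = 99.4 and Q = 70.4.
%ΔP = (99.4 − 71) / 71 × 100 = +40%.

+40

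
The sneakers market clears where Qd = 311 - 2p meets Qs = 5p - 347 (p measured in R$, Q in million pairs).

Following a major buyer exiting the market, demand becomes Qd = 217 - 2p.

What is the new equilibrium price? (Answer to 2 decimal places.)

Before the shock: 311 - 2p = 5p - 347 ⇒ 658 = 7p ⇒ p = 94, Q = 123.
The shock moves the curves to Qd = 217 - 2p and Qs = 5p - 347.
Setting them equal: 217 - 2p = 5p - 347 → 564 = 7p, so p = 564/7 ≈ 80.5714 and Q = 391/7 ≈ 55.8571.

80.57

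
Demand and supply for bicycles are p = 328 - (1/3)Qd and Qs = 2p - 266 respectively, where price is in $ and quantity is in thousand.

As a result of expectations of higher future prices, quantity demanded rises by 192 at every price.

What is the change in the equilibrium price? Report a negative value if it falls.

Original equilibrium: 984 - 3p = 2p - 266 gives 1250 = 5p, so p = 250 and Q = 234.
With the change applied: demand Qd = 1176 - 3p, supply Qs = 2p - 266.
New equilibrium: 1176 - 3p = 2p - 266 ⇒ 1442 = 5p ⇒ p = 288.4, Q = 310.8.
Δp = 288.4 − 250 = +38.4.

+38.4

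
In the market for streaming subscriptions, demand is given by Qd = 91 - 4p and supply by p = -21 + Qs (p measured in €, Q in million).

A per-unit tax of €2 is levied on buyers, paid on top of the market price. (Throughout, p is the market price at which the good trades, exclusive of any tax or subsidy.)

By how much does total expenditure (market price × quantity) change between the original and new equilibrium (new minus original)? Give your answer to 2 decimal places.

Initially, 91 - 4p = p + 21, so 70 = 5p and p = 14, Q = 35.
Since buyers pay the price plus the tax, the effective demand curve becomes Qd = 83 - 4p.
Equate the new curves: 83 - 4p = p + 21, giving 62 = 5p, p = 12.4, Q = 33.4.
Expenditure moves from 14×35 = 490 to 12.4×33.4 = 414.16; change = -75.84.

-75.84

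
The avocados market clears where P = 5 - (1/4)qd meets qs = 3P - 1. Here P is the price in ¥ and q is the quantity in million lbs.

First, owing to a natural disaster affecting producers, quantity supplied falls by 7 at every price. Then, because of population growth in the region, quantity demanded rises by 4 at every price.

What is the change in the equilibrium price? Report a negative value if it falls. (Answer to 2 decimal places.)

Original equilibrium: 20 - 4P = 3P - 1 gives 21 = 7P, so P = 3 and q = 8.
The shock moves the curves to qd = 24 - 4P and qs = 3P - 8.
Setting them equal: 24 - 4P = 3P - 8 → 32 = 7P, so P = 32/7 ≈ 4.5714 and q = 40/7 ≈ 5.7143.
ΔP = 4.5714 − 3 = +1.57.

+1.57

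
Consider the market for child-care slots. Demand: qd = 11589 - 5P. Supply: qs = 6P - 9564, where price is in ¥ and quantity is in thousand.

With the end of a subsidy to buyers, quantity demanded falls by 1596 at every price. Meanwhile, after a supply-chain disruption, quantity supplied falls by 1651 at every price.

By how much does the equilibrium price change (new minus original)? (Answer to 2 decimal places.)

+5.00

Solve the original market: 11589 - 5P = 6P - 9564, hence P = 1923 and q = 1974.
With the change applied: demand qd = 9993 - 5P, supply qs = 6P - 11215.
Equate the new curves: 9993 - 5P = 6P - 11215, giving 21208 = 11P, P = 1928, q = 353.
ΔP = 1928 − 1923 = +5.00.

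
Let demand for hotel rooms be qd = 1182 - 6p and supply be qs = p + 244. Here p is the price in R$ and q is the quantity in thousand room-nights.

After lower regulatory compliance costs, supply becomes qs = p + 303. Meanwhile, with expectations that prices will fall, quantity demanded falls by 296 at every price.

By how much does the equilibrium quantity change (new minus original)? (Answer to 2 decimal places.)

Original equilibrium: 1182 - 6p = p + 244 gives 938 = 7p, so p = 134 and q = 378.
With the change applied: demand qd = 886 - 6p, supply qs = p + 303.
Clearing the new market: 886 - 6p = p + 303, so p = 583/7 ≈ 83.2857 and q = 2704/7 ≈ 386.2857.
Δq = 386.2857 − 378 = +8.29.

+8.29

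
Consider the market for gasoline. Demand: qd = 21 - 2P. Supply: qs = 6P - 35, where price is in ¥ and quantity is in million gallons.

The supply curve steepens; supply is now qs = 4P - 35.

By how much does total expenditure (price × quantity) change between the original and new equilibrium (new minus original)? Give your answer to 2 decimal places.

Original equilibrium: 21 - 2P = 6P - 35 gives 56 = 8P, so P = 7 and q = 7.
The new curves are qd = 21 - 2P (demand) and qs = 4P - 35 (supply).
New equilibrium: 21 - 2P = 4P - 35 ⇒ 56 = 6P ⇒ P = 28/3 ≈ 9.3333, q = 7/3 ≈ 2.3333.
Expenditure moves from 7×7 = 49 to 9.3333×2.3333 = 21.7778; change = -27.22.

-27.22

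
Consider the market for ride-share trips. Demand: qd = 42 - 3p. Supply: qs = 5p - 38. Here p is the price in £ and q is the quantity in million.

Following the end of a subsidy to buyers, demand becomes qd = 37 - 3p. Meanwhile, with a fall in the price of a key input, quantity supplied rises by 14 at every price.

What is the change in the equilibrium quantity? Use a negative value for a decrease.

+2.125

Before the shock: 42 - 3p = 5p - 38 ⇒ 80 = 8p ⇒ p = 10, q = 12.
The new curves are qd = 37 - 3p (demand) and qs = 5p - 24 (supply).
Clearing the new market: 37 - 3p = 5p - 24, so p = 7.625 and q = 14.125.
Δq = 14.125 − 12 = +2.125.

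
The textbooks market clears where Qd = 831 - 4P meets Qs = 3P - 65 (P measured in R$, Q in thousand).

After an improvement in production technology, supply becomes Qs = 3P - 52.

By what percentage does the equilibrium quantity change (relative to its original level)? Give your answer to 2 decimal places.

+2.33

Solve the original market: 831 - 4P = 3P - 65, hence P = 128 and Q = 319.
With the change applied: demand Qd = 831 - 4P, supply Qs = 3P - 52.
Setting them equal: 831 - 4P = 3P - 52 → 883 = 7P, so P = 883/7 ≈ 126.1429 and Q = 2285/7 ≈ 326.4286.
%ΔQ = (326.4286 − 319) / 319 × 100 = +2.33%.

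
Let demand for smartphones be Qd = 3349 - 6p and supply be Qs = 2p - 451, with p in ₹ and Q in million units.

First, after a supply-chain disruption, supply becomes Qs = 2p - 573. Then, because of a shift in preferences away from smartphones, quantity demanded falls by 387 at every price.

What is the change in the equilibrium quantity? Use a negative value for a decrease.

-188.25

Solve the original market: 3349 - 6p = 2p - 451, hence p = 475 and Q = 499.
After the shift, demand is Qd = 2962 - 6p and supply is Qs = 2p - 573.
Clearing the new market: 2962 - 6p = 2p - 573, so p = 441.875 and Q = 310.75.
ΔQ = 310.75 − 499 = -188.25.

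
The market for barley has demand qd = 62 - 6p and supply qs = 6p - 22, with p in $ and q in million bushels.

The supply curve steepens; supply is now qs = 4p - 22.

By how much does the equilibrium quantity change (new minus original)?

Initially, 62 - 6p = 6p - 22, so 84 = 12p and p = 7, q = 20.
The new curves are qd = 62 - 6p (demand) and qs = 4p - 22 (supply).
Equate the new curves: 62 - 6p = 4p - 22, giving 84 = 10p, p = 8.4, q = 11.6.
Δq = 11.6 − 20 = -8.4.

-8.4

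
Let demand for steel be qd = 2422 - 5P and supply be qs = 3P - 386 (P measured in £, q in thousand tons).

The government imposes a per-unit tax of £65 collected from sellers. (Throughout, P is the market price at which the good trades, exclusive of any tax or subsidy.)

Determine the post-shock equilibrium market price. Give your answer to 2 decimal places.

Before the shock: 2422 - 5P = 3P - 386 ⇒ 2808 = 8P ⇒ P = 351, q = 667.
Since sellers keep the price net of the tax, the effective supply curve becomes qs = 3P - 581.
New equilibrium: 2422 - 5P = 3P - 581 ⇒ 3003 = 8P ⇒ P = 375.375, q = 545.125.

375.38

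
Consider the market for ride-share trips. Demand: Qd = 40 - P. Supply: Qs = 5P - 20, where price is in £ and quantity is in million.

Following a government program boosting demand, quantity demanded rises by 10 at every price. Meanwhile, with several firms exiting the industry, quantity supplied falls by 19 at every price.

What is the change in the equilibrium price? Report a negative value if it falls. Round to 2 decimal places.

+4.83

Before the shock: 40 - P = 5P - 20 ⇒ 60 = 6P ⇒ P = 10, Q = 30.
With the change applied: demand Qd = 50 - P, supply Qs = 5P - 39.
Setting them equal: 50 - P = 5P - 39 → 89 = 6P, so P = 89/6 ≈ 14.8333 and Q = 211/6 ≈ 35.1667.
ΔP = 14.8333 − 10 = +4.83.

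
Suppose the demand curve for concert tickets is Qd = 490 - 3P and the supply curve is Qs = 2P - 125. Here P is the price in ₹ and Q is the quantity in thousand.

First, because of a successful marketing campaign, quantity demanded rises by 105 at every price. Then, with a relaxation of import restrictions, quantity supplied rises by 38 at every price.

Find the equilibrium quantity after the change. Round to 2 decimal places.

Solve the original market: 490 - 3P = 2P - 125, hence P = 123 and Q = 121.
With the change applied: demand Qd = 595 - 3P, supply Qs = 2P - 87.
Clearing the new market: 595 - 3P = 2P - 87, so P = 136.4 and Q = 185.8.

185.80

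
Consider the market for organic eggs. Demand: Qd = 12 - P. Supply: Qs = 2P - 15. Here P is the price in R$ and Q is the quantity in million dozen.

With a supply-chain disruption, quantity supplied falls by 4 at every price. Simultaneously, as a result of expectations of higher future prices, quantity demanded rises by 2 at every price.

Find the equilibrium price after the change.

Original equilibrium: 12 - P = 2P - 15 gives 27 = 3P, so P = 9 and Q = 3.
The shock moves the curves to Qd = 14 - P and Qs = 2P - 19.
Clearing the new market: 14 - P = 2P - 19, so P = 11 and Q = 3.

11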